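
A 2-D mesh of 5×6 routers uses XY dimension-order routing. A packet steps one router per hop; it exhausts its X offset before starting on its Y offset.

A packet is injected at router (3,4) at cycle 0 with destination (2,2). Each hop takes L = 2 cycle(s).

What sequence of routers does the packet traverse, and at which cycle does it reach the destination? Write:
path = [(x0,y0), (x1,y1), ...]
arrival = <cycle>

hop 0: (3,4) @ cyc 0
hop 1: (2,4) @ cyc 2  [W]
hop 2: (2,3) @ cyc 4  [S]
hop 3: (2,2) @ cyc 6  [S]

path = [(3,4), (2,4), (2,3), (2,2)]
arrival = 6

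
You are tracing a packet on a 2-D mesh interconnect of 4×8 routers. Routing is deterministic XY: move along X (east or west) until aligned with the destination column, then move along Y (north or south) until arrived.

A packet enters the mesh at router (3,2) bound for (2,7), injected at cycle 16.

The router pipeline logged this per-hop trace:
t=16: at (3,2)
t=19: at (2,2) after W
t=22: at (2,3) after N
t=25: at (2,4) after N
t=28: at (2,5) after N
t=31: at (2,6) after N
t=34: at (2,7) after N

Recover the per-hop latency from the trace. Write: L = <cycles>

From hop 0 (16) to hop 1 (19): +3 cycles.
Each hop adds L, hence L = 3.

L = 3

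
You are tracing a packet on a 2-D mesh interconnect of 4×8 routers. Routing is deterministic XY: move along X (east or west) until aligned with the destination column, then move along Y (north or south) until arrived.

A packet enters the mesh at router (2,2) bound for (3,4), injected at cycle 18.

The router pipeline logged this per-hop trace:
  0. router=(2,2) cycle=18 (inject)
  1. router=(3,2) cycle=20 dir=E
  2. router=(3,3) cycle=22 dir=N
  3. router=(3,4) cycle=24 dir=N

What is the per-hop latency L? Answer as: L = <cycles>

Δcyc across hop 0→1: 20 − 18 = 2.
Each hop adds L, hence L = 2.

L = 2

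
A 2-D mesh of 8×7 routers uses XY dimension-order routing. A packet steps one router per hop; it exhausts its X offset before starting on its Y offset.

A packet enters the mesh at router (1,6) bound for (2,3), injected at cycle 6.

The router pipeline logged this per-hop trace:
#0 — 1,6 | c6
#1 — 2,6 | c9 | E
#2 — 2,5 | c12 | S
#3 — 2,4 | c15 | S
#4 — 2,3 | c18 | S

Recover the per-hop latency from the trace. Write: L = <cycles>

L = 3

cyc[1] − cyc[0] = 9 − 6 = 3.
Each hop adds L, hence L = 3.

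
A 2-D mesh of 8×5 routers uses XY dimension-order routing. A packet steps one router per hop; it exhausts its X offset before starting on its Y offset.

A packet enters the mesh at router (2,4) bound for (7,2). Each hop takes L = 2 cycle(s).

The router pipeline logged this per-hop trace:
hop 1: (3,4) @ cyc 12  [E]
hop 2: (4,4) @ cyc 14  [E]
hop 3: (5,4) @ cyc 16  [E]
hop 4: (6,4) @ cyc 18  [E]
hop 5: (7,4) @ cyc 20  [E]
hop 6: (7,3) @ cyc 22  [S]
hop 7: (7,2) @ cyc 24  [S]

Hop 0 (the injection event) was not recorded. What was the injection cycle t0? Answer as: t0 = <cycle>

Hop 1 reached at cycle 12; hop k is at t0 + k·L.
So t0 = 12 − 1·2 = 10.

t0 = 10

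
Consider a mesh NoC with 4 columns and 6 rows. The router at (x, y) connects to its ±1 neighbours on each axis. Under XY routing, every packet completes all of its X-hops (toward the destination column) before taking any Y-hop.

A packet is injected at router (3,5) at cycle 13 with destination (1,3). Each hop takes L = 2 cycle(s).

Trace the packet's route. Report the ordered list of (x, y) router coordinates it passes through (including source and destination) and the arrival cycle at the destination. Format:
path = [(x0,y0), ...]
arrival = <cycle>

#0 — 3,5 | c13
#1 — 2,5 | c15 | W
#2 — 1,5 | c17 | W
#3 — 1,4 | c19 | S
#4 — 1,3 | c21 | S

path = [(3,5), (2,5), (1,5), (1,4), (1,3)]
arrival = 21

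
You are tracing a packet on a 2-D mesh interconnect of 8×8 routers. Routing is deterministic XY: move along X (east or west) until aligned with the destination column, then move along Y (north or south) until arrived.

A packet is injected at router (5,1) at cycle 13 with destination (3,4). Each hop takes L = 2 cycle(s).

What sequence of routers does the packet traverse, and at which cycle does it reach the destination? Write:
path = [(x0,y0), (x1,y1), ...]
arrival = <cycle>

path = [(5,1), (4,1), (3,1), (3,2), (3,3), (3,4)]
arrival = 23

src (5,1)  cyc=13
W→(4,1)  cyc=15
W→(3,1)  cyc=17
N→(3,2)  cyc=19
N→(3,3)  cyc=21
N→(3,4)  cyc=23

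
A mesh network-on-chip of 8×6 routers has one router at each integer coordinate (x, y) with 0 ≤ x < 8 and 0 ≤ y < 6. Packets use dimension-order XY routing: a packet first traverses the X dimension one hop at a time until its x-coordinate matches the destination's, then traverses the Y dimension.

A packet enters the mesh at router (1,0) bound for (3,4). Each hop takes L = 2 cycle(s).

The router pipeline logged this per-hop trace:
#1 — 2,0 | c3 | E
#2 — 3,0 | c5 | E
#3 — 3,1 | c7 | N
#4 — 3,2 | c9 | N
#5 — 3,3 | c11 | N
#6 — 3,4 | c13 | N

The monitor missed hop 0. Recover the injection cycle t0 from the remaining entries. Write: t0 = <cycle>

Hop 1 reached at cycle 3; hop k is at t0 + k·L.
Therefore t0 = 3 − L = 1.

t0 = 1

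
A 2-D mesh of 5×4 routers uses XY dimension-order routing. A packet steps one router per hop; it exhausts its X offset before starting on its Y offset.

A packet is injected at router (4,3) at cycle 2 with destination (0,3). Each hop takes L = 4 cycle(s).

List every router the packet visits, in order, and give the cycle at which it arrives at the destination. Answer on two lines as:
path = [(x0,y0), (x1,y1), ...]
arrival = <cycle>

  0. router=(4,3) cycle=2 (inject)
  1. router=(3,3) cycle=6 dir=W
  2. router=(2,3) cycle=10 dir=W
  3. router=(1,3) cycle=14 dir=W
  4. router=(0,3) cycle=18 dir=W

path = [(4,3), (3,3), (2,3), (1,3), (0,3)]
arrival = 18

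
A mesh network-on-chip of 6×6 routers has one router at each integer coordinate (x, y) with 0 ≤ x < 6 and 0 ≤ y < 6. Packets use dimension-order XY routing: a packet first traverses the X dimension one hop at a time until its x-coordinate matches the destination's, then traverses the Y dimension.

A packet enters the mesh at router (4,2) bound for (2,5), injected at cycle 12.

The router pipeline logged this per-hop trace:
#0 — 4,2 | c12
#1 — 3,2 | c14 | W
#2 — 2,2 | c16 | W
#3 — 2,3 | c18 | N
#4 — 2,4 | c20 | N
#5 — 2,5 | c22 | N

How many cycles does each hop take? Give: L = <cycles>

L = 2

Δcyc across hop 0→1: 14 − 12 = 2.
Each hop adds L, hence L = 2.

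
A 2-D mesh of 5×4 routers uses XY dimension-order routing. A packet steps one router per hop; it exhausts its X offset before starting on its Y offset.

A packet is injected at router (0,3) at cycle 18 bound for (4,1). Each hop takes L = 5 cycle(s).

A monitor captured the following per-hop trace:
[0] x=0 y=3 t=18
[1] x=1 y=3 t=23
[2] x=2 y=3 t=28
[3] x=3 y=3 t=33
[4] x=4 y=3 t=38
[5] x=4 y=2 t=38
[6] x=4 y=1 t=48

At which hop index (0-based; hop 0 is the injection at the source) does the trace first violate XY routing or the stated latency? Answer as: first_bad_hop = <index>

check 1→ d=(1,0) cyc+5: ok
check 2→ d=(1,0) cyc+5: ok
check 3→ d=(1,0) cyc+5: ok
check 4→ d=(1,0) cyc+5: ok
check 5→ d=(0,-1) cyc+0: BAD: Δcyc=0≠L

first_bad_hop = 5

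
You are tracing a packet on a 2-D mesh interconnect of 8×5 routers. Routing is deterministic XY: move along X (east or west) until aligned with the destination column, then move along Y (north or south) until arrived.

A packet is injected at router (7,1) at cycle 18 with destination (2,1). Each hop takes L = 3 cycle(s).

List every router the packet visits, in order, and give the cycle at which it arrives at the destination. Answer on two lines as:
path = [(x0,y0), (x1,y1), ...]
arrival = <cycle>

path = [(7,1), (6,1), (5,1), (4,1), (3,1), (2,1)]
arrival = 33

#0 — 7,1 | c18
#1 — 6,1 | c21 | W
#2 — 5,1 | c24 | W
#3 — 4,1 | c27 | W
#4 — 3,1 | c30 | W
#5 — 2,1 | c33 | W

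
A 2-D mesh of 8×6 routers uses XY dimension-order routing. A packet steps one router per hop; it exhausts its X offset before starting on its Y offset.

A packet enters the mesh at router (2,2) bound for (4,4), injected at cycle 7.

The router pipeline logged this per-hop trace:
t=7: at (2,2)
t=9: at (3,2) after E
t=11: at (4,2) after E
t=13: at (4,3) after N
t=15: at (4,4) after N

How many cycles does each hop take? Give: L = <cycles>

Δcyc across hop 0→1: 9 − 7 = 2.
Each hop adds L, hence L = 2.

L = 2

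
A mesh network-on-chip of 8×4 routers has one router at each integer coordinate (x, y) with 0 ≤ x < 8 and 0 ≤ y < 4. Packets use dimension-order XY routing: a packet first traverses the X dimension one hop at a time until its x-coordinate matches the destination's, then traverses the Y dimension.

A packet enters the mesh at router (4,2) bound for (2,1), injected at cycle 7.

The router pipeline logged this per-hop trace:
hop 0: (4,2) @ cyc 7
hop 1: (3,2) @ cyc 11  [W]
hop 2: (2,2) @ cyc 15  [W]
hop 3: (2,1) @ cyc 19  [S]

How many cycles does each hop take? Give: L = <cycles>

From hop 0 (7) to hop 1 (11): +4 cycles.
That increment is L by definition: L = 4.

L = 4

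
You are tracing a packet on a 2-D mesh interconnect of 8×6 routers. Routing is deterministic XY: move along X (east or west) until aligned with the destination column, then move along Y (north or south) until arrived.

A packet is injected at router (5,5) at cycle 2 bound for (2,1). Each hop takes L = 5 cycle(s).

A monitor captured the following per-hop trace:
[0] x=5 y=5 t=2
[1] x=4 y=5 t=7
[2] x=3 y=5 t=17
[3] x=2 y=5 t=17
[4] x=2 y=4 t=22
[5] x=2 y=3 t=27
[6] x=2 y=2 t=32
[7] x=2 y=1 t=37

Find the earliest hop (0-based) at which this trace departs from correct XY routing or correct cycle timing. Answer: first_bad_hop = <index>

[1] (-1,+0) / 5c ⇒ ok
[2] (-1,+0) / 10c ⇒ BAD: Δcyc=10≠L

first_bad_hop = 2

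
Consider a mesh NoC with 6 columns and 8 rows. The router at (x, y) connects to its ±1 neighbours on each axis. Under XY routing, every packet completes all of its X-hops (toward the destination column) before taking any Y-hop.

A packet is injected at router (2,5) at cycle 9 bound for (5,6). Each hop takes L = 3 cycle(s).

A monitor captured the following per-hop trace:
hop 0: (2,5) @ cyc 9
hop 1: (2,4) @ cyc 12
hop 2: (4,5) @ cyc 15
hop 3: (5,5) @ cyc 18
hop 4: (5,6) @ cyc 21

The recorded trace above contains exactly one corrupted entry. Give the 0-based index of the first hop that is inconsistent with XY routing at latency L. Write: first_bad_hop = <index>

hop 1: step (+0,-1), +3 cyc — BAD: Y-move but x=2≠5

first_bad_hop = 1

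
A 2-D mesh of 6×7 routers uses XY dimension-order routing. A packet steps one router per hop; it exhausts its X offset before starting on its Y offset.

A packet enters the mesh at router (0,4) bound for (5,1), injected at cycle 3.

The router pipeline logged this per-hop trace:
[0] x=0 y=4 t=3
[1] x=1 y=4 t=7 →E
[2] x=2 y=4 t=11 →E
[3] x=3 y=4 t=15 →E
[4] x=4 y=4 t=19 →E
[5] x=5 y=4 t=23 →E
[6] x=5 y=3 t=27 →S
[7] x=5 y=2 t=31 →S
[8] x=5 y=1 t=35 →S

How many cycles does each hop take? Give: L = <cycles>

L = 4

Between hops 0 and 1 the cycle counter advances 7 − 3 = 4.
One hop costs L cycles, so L = 4.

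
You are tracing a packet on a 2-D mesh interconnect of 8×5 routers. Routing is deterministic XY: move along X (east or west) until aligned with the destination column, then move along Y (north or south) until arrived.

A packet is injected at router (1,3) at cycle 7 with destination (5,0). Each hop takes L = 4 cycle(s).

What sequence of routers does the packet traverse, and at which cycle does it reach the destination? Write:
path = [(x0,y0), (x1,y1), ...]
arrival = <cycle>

path = [(1,3), (2,3), (3,3), (4,3), (5,3), (5,2), (5,1), (5,0)]
arrival = 35

  0. router=(1,3) cycle=7 (inject)
  1. router=(2,3) cycle=11 dir=E
  2. router=(3,3) cycle=15 dir=E
  3. router=(4,3) cycle=19 dir=E
  4. router=(5,3) cycle=23 dir=E
  5. router=(5,2) cycle=27 dir=S
  6. router=(5,1) cycle=31 dir=S
  7. router=(5,0) cycle=35 dir=S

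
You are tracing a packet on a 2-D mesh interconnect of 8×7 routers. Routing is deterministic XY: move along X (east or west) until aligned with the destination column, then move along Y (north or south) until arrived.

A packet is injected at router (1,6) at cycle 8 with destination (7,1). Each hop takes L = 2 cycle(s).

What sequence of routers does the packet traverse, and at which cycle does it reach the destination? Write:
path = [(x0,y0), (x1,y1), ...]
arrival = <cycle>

path = [(1,6), (2,6), (3,6), (4,6), (5,6), (6,6), (7,6), (7,5), (7,4), (7,3), (7,2), (7,1)]
arrival = 30

[0] x=1 y=6 t=8
[1] x=2 y=6 t=10 →E
[2] x=3 y=6 t=12 →E
[3] x=4 y=6 t=14 →E
[4] x=5 y=6 t=16 →E
[5] x=6 y=6 t=18 →E
[6] x=7 y=6 t=20 →E
[7] x=7 y=5 t=22 →S
[8] x=7 y=4 t=24 →S
[9] x=7 y=3 t=26 →S
[10] x=7 y=2 t=28 →S
[11] x=7 y=1 t=30 →S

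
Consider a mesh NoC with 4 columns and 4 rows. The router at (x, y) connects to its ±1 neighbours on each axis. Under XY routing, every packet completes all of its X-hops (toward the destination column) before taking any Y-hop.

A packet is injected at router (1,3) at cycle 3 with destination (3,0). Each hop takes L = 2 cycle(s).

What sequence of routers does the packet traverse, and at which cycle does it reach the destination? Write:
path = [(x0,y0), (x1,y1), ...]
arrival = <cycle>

hop 0: (1,3) @ cyc 3
hop 1: (2,3) @ cyc 5  [E]
hop 2: (3,3) @ cyc 7  [E]
hop 3: (3,2) @ cyc 9  [S]
hop 4: (3,1) @ cyc 11  [S]
hop 5: (3,0) @ cyc 13  [S]

path = [(1,3), (2,3), (3,3), (3,2), (3,1), (3,0)]
arrival = 13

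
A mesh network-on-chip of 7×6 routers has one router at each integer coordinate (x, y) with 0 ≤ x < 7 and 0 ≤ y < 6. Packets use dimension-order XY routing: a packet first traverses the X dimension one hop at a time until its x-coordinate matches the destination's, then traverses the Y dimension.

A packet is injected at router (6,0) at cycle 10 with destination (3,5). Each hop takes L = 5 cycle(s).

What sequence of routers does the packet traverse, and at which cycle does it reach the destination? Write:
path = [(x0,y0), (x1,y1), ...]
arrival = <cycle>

path = [(6,0), (5,0), (4,0), (3,0), (3,1), (3,2), (3,3), (3,4), (3,5)]
arrival = 50

[0] x=6 y=0 t=10
[1] x=5 y=0 t=15 →W
[2] x=4 y=0 t=20 →W
[3] x=3 y=0 t=25 →W
[4] x=3 y=1 t=30 →N
[5] x=3 y=2 t=35 →N
[6] x=3 y=3 t=40 →N
[7] x=3 y=4 t=45 →N
[8] x=3 y=5 t=50 →N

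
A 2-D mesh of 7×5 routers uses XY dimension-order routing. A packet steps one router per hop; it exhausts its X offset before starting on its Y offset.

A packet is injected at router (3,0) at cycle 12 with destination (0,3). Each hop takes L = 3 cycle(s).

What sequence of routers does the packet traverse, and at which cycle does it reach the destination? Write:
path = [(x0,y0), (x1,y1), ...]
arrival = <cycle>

path = [(3,0), (2,0), (1,0), (0,0), (0,1), (0,2), (0,3)]
arrival = 30

[0] x=3 y=0 t=12
[1] x=2 y=0 t=15 →W
[2] x=1 y=0 t=18 →W
[3] x=0 y=0 t=21 →W
[4] x=0 y=1 t=24 →N
[5] x=0 y=2 t=27 →N
[6] x=0 y=3 t=30 →N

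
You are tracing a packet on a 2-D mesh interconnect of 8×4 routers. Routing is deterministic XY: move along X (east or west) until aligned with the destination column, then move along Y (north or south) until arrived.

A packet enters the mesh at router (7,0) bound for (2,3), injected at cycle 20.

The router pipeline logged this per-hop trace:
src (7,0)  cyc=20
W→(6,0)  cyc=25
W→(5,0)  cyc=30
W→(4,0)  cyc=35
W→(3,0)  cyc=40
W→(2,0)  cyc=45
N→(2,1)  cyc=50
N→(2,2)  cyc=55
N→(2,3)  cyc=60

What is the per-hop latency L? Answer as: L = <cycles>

Between hops 0 and 1 the cycle counter advances 25 − 20 = 5.
One hop costs L cycles, so L = 5.

L = 5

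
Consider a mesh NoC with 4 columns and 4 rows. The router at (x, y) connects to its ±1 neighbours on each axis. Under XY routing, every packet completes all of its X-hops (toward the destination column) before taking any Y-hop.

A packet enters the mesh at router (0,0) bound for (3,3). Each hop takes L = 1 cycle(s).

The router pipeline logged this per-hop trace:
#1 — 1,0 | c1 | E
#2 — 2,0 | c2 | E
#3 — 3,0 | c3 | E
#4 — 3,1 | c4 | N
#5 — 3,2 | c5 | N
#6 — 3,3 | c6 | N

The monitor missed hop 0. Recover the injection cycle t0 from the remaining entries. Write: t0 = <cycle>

cyc[1] = 1 and cyc[k] = t0 + k·L for every k.
Therefore t0 = 1 − L = 0.

t0 = 0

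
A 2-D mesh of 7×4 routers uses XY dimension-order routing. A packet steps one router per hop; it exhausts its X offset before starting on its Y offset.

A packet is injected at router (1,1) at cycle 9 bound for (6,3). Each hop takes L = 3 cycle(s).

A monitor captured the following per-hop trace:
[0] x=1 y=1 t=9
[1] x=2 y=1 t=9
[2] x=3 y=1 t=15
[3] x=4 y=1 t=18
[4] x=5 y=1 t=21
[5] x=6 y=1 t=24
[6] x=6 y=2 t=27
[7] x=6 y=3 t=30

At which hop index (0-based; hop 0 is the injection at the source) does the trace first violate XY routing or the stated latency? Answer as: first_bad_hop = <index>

hop 1: step (+1,+0), +0 cyc — BAD: Δcyc=0≠L

first_bad_hop = 1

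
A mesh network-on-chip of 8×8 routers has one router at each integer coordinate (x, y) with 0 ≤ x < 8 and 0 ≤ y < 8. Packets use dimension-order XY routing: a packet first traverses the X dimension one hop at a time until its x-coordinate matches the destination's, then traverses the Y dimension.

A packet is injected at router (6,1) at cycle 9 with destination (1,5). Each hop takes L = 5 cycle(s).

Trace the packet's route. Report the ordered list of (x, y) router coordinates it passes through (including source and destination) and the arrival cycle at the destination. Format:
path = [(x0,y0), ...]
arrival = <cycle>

path = [(6,1), (5,1), (4,1), (3,1), (2,1), (1,1), (1,2), (1,3), (1,4), (1,5)]
arrival = 54

src (6,1)  cyc=9
W→(5,1)  cyc=14
W→(4,1)  cyc=19
W→(3,1)  cyc=24
W→(2,1)  cyc=29
W→(1,1)  cyc=34
N→(1,2)  cyc=39
N→(1,3)  cyc=44
N→(1,4)  cyc=49
N→(1,5)  cyc=54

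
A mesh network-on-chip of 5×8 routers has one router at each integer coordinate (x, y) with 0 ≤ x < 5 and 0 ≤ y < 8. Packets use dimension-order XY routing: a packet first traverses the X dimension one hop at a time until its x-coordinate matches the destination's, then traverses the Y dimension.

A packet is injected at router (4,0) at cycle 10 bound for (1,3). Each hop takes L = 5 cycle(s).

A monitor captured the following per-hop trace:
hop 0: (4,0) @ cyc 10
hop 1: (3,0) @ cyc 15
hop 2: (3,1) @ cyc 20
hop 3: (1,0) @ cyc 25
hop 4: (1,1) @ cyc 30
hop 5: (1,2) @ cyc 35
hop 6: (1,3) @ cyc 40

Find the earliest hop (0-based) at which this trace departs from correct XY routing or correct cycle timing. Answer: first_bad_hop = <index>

first_bad_hop = 2

  1: Δx=-1 Δy=+0 Δt=5 [ok]
  2: Δx=+0 Δy=+1 Δt=5 [BAD: Y-move but x=3≠1]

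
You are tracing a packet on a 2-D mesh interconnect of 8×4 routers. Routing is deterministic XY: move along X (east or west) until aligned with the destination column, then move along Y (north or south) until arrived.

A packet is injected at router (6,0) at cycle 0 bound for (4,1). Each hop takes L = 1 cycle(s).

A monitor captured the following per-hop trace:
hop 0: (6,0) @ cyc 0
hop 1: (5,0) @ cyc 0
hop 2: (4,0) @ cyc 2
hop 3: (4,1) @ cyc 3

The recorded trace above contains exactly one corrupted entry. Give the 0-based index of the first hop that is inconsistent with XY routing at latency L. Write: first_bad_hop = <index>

  1: Δx=-1 Δy=+0 Δt=0 [BAD: Δcyc=0≠L]

first_bad_hop = 1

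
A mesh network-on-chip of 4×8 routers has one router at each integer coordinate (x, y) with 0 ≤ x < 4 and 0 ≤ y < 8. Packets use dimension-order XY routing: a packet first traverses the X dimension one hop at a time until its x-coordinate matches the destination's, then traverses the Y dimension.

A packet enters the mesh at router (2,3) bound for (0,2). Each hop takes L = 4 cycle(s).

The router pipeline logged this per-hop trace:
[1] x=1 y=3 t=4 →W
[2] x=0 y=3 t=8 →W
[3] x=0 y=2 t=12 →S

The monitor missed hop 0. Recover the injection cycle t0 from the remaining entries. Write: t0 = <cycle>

The first recorded entry is hop 1 at cycle 4.
t0 = cyc[1] − L = 4 − 4 = 0.

t0 = 0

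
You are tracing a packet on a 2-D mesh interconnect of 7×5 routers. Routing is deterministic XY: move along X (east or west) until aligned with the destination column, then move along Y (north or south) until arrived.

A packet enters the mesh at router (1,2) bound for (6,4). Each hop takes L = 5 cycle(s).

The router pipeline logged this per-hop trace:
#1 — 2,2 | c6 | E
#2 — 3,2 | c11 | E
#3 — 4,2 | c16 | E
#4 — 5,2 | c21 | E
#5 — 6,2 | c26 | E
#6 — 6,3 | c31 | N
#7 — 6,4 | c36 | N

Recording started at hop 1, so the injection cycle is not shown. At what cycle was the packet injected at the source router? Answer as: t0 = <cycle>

At hop 1 the cycle is 6; in general cyc_k = t0 + kL.
Therefore t0 = 6 − L = 1.

t0 = 1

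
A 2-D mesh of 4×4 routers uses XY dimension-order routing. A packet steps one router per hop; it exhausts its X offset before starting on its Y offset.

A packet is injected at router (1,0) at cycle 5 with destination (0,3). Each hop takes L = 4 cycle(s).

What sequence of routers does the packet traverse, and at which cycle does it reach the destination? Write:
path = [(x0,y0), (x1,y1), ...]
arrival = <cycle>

path = [(1,0), (0,0), (0,1), (0,2), (0,3)]
arrival = 21

t=5: at (1,0)
t=9: at (0,0) after W
t=13: at (0,1) after N
t=17: at (0,2) after N
t=21: at (0,3) after N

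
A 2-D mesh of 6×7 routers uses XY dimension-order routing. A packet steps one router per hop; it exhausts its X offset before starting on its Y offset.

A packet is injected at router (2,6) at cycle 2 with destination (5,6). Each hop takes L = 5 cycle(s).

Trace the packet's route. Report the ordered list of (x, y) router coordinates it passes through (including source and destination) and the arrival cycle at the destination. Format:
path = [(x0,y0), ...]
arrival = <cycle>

path = [(2,6), (3,6), (4,6), (5,6)]
arrival = 17

t=2: at (2,6)
t=7: at (3,6) after E
t=12: at (4,6) after E
t=17: at (5,6) after E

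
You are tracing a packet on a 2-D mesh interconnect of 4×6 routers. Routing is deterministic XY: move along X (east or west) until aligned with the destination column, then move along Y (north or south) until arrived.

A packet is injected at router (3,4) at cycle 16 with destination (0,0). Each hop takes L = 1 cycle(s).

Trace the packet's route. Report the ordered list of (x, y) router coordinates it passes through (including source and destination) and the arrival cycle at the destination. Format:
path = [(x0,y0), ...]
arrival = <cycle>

src (3,4)  cyc=16
W→(2,4)  cyc=17
W→(1,4)  cyc=18
W→(0,4)  cyc=19
S→(0,3)  cyc=20
S→(0,2)  cyc=21
S→(0,1)  cyc=22
S→(0,0)  cyc=23

path = [(3,4), (2,4), (1,4), (0,4), (0,3), (0,2), (0,1), (0,0)]
arrival = 23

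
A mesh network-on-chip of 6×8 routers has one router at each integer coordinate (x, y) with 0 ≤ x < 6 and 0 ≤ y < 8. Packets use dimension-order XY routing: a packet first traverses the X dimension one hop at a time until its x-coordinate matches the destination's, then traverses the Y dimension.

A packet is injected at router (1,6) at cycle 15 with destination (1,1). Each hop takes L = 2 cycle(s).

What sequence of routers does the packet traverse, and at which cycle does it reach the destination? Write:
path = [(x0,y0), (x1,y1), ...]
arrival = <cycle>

path = [(1,6), (1,5), (1,4), (1,3), (1,2), (1,1)]
arrival = 25

hop 0: (1,6) @ cyc 15
hop 1: (1,5) @ cyc 17  [S]
hop 2: (1,4) @ cyc 19  [S]
hop 3: (1,3) @ cyc 21  [S]
hop 4: (1,2) @ cyc 23  [S]
hop 5: (1,1) @ cyc 25  [S]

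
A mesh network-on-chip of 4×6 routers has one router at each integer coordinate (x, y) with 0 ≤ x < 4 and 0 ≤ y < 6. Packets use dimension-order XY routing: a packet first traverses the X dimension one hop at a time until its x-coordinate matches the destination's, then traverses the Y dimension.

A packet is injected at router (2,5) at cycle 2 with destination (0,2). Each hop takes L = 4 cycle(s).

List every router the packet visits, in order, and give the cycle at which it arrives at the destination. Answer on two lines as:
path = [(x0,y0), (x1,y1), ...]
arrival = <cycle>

  0. router=(2,5) cycle=2 (inject)
  1. router=(1,5) cycle=6 dir=W
  2. router=(0,5) cycle=10 dir=W
  3. router=(0,4) cycle=14 dir=S
  4. router=(0,3) cycle=18 dir=S
  5. router=(0,2) cycle=22 dir=S

path = [(2,5), (1,5), (0,5), (0,4), (0,3), (0,2)]
arrival = 22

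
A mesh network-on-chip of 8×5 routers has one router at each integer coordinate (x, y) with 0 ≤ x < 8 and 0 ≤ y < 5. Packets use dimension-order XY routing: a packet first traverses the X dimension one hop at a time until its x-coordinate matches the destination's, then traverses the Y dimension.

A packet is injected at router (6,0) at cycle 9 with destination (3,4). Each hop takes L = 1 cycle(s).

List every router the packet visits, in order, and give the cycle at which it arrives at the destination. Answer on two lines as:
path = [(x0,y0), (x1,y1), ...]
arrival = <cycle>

path = [(6,0), (5,0), (4,0), (3,0), (3,1), (3,2), (3,3), (3,4)]
arrival = 16

t=9: at (6,0)
t=10: at (5,0) after W
t=11: at (4,0) after W
t=12: at (3,0) after W
t=13: at (3,1) after N
t=14: at (3,2) after N
t=15: at (3,3) after N
t=16: at (3,4) after N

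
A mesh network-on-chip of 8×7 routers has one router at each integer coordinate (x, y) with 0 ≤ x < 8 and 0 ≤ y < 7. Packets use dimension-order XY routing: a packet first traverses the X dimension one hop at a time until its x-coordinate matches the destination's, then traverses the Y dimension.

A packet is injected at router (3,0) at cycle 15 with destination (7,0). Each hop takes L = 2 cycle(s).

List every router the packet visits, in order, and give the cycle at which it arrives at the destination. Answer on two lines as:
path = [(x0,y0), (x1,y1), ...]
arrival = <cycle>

src (3,0)  cyc=15
E→(4,0)  cyc=17
E→(5,0)  cyc=19
E→(6,0)  cyc=21
E→(7,0)  cyc=23

path = [(3,0), (4,0), (5,0), (6,0), (7,0)]
arrival = 23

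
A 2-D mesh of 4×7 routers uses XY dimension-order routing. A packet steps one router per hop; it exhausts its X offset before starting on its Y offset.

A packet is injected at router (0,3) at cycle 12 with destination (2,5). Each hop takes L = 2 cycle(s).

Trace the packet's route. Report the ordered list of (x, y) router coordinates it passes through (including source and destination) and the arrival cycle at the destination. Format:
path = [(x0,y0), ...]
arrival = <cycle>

[0] x=0 y=3 t=12
[1] x=1 y=3 t=14 →E
[2] x=2 y=3 t=16 →E
[3] x=2 y=4 t=18 →N
[4] x=2 y=5 t=20 →N

path = [(0,3), (1,3), (2,3), (2,4), (2,5)]
arrival = 20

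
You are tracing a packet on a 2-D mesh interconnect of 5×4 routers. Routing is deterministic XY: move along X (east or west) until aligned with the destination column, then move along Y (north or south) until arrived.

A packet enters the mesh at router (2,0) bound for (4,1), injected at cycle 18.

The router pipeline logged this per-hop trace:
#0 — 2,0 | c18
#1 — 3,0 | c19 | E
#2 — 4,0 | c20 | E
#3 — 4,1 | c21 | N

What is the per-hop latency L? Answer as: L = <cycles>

Δcyc across hop 0→1: 19 − 18 = 1.
Per-hop latency L = Δcyc = 1.

L = 1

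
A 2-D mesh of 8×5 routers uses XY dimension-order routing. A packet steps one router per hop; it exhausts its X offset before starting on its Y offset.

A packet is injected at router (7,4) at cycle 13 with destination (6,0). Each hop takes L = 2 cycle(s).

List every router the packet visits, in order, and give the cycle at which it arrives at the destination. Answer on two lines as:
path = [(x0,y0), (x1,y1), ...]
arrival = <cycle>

src (7,4)  cyc=13
W→(6,4)  cyc=15
S→(6,3)  cyc=17
S→(6,2)  cyc=19
S→(6,1)  cyc=21
S→(6,0)  cyc=23

path = [(7,4), (6,4), (6,3), (6,2), (6,1), (6,0)]
arrival = 23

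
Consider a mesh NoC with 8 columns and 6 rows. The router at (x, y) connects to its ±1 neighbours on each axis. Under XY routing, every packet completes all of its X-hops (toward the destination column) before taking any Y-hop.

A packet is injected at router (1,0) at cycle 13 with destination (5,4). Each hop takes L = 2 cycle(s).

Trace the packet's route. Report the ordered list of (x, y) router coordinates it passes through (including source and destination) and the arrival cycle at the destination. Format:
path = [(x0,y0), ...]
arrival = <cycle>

[0] x=1 y=0 t=13
[1] x=2 y=0 t=15 →E
[2] x=3 y=0 t=17 →E
[3] x=4 y=0 t=19 →E
[4] x=5 y=0 t=21 →E
[5] x=5 y=1 t=23 →N
[6] x=5 y=2 t=25 →N
[7] x=5 y=3 t=27 →N
[8] x=5 y=4 t=29 →N

path = [(1,0), (2,0), (3,0), (4,0), (5,0), (5,1), (5,2), (5,3), (5,4)]
arrival = 29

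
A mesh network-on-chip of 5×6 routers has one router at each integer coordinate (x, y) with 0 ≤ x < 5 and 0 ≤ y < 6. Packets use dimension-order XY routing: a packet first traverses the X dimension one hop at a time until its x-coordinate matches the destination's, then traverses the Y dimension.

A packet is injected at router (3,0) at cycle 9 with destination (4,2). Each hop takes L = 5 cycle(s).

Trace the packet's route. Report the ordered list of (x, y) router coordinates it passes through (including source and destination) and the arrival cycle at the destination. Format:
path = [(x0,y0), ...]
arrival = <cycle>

path = [(3,0), (4,0), (4,1), (4,2)]
arrival = 24

[0] x=3 y=0 t=9
[1] x=4 y=0 t=14 →E
[2] x=4 y=1 t=19 →N
[3] x=4 y=2 t=24 →N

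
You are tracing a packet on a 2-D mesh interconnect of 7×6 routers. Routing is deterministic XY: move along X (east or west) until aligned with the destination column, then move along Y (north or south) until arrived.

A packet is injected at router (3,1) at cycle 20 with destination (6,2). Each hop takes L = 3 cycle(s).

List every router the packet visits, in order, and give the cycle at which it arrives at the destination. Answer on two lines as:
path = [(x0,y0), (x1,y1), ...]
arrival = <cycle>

[0] x=3 y=1 t=20
[1] x=4 y=1 t=23 →E
[2] x=5 y=1 t=26 →E
[3] x=6 y=1 t=29 →E
[4] x=6 y=2 t=32 →N

path = [(3,1), (4,1), (5,1), (6,1), (6,2)]
arrival = 32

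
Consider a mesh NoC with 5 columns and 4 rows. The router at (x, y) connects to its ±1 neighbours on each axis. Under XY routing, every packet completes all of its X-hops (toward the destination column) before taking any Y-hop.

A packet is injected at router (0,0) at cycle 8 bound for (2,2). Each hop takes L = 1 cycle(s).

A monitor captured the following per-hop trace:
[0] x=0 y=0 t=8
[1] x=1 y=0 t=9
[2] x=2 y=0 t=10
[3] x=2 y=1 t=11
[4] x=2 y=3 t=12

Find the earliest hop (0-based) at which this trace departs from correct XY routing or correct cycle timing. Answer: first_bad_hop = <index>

  1: Δx=+1 Δy=+0 Δt=1 [ok]
  2: Δx=+1 Δy=+0 Δt=1 [ok]
  3: Δx=+0 Δy=+1 Δt=1 [ok]
  4: Δx=+0 Δy=+2 Δt=1 [BAD: non-unit step]

first_bad_hop = 4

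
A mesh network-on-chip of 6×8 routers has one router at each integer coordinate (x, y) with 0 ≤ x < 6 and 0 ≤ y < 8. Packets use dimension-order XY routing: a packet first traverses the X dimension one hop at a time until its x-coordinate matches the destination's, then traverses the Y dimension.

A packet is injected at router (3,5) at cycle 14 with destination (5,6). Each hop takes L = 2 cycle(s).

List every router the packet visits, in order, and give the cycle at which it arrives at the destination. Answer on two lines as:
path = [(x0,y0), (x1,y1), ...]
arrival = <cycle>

path = [(3,5), (4,5), (5,5), (5,6)]
arrival = 20

  0. router=(3,5) cycle=14 (inject)
  1. router=(4,5) cycle=16 dir=E
  2. router=(5,5) cycle=18 dir=E
  3. router=(5,6) cycle=20 dir=N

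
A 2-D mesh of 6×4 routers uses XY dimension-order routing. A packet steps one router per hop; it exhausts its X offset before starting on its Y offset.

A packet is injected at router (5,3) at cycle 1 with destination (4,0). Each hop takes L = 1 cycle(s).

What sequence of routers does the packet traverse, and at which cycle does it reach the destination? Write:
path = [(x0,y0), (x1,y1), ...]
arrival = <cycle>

  0. router=(5,3) cycle=1 (inject)
  1. router=(4,3) cycle=2 dir=W
  2. router=(4,2) cycle=3 dir=S
  3. router=(4,1) cycle=4 dir=S
  4. router=(4,0) cycle=5 dir=S

path = [(5,3), (4,3), (4,2), (4,1), (4,0)]
arrival = 5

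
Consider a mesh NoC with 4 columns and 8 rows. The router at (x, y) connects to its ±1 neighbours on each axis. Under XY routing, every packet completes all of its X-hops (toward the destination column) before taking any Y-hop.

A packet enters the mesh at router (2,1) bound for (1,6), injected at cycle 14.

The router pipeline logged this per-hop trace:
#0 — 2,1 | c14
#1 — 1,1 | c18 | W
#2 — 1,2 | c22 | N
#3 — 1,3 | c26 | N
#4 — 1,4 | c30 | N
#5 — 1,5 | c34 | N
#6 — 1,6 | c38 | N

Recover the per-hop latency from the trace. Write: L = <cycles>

From hop 0 (14) to hop 1 (18): +4 cycles.
That increment is L by definition: L = 4.

L = 4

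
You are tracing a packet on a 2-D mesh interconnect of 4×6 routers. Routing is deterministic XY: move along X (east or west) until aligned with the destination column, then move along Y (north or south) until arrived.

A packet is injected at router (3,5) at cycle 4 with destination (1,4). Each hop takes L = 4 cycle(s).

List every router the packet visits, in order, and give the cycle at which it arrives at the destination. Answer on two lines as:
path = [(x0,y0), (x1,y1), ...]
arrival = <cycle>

path = [(3,5), (2,5), (1,5), (1,4)]
arrival = 16

hop 0: (3,5) @ cyc 4
hop 1: (2,5) @ cyc 8  [W]
hop 2: (1,5) @ cyc 12  [W]
hop 3: (1,4) @ cyc 16  [S]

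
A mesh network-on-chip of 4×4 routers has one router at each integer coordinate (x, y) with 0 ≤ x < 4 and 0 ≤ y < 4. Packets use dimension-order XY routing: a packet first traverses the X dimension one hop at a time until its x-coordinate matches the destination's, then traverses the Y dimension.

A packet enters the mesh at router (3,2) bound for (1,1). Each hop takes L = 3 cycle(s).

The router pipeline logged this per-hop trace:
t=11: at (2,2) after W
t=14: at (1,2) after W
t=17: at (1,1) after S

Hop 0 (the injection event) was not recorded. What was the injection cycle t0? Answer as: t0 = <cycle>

At hop 1 the cycle is 11; in general cyc_k = t0 + kL.
Therefore t0 = 11 − L = 8.

t0 = 8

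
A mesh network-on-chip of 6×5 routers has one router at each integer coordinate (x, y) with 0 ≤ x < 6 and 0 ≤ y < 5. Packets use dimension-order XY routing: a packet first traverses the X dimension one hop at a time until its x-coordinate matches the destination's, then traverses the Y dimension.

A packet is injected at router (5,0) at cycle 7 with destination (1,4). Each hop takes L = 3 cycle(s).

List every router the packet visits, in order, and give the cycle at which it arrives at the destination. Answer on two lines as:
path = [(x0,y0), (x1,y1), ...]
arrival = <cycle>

path = [(5,0), (4,0), (3,0), (2,0), (1,0), (1,1), (1,2), (1,3), (1,4)]
arrival = 31

src (5,0)  cyc=7
W→(4,0)  cyc=10
W→(3,0)  cyc=13
W→(2,0)  cyc=16
W→(1,0)  cyc=19
N→(1,1)  cyc=22
N→(1,2)  cyc=25
N→(1,3)  cyc=28
N→(1,4)  cyc=31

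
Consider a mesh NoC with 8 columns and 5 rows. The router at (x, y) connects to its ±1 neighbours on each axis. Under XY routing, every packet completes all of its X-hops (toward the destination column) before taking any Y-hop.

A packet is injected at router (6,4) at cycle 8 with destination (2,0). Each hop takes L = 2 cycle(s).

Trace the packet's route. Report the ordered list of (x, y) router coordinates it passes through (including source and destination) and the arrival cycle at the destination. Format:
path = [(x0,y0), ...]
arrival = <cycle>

src (6,4)  cyc=8
W→(5,4)  cyc=10
W→(4,4)  cyc=12
W→(3,4)  cyc=14
W→(2,4)  cyc=16
S→(2,3)  cyc=18
S→(2,2)  cyc=20
S→(2,1)  cyc=22
S→(2,0)  cyc=24

path = [(6,4), (5,4), (4,4), (3,4), (2,4), (2,3), (2,2), (2,1), (2,0)]
arrival = 24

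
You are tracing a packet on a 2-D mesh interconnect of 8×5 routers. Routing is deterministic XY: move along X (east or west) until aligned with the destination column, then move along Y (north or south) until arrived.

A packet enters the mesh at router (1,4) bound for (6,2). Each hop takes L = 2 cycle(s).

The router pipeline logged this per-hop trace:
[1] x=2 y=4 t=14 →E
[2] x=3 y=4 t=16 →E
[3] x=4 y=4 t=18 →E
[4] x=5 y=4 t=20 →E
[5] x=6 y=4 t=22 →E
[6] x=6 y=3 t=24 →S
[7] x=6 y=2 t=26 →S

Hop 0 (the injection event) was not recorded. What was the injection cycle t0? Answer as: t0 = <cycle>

t0 = 12

Hop 1 reached at cycle 14; hop k is at t0 + k·L.
Subtract one hop: t0 = 14 − 2 = 12.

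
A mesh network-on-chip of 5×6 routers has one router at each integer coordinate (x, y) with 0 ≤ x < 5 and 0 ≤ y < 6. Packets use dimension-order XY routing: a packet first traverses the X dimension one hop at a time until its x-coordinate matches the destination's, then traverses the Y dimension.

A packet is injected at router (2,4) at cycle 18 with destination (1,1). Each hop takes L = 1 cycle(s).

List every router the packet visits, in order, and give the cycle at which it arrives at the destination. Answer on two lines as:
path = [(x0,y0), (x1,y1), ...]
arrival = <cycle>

src (2,4)  cyc=18
W→(1,4)  cyc=19
S→(1,3)  cyc=20
S→(1,2)  cyc=21
S→(1,1)  cyc=22

path = [(2,4), (1,4), (1,3), (1,2), (1,1)]
arrival = 22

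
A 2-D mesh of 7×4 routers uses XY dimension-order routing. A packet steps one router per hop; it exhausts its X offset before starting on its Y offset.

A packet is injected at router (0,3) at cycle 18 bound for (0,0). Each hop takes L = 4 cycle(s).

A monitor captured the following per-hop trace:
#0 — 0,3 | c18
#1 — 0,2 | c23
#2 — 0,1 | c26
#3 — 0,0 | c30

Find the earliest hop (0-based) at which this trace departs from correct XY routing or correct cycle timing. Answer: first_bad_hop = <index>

[1] (+0,-1) / 5c ⇒ BAD: Δcyc=5≠L

first_bad_hop = 1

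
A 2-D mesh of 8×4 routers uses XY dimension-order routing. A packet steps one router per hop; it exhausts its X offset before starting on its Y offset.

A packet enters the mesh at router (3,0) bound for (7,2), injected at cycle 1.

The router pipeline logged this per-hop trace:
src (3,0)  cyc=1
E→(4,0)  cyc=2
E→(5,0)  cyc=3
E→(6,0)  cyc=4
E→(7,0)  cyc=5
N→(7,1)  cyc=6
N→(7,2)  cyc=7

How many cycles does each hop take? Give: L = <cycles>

L = 1

From hop 0 (1) to hop 1 (2): +1 cycles.
Per-hop latency L = Δcyc = 1.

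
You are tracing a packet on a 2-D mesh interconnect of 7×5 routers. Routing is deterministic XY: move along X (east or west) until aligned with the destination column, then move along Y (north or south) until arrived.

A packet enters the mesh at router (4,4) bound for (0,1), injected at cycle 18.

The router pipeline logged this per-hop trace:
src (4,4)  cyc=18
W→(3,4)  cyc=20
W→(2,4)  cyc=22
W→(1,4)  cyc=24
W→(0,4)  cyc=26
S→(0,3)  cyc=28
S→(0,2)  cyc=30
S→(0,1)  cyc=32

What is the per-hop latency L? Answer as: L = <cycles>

cyc[1] − cyc[0] = 20 − 18 = 2.
That increment is L by definition: L = 2.

L = 2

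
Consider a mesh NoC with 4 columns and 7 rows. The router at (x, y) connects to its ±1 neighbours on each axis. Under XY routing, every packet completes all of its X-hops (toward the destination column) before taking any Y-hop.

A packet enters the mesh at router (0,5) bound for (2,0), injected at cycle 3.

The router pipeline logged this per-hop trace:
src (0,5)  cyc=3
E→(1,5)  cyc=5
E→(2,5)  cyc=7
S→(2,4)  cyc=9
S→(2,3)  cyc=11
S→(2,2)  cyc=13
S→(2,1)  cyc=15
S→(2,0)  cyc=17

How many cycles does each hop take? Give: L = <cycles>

Between hops 0 and 1 the cycle counter advances 5 − 3 = 2.
One hop costs L cycles, so L = 2.

L = 2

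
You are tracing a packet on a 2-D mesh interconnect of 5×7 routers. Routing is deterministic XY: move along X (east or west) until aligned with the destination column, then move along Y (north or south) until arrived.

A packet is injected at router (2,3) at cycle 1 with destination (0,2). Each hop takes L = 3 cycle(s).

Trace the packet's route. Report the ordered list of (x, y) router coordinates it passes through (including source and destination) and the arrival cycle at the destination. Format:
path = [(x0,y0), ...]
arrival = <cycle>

path = [(2,3), (1,3), (0,3), (0,2)]
arrival = 10

  0. router=(2,3) cycle=1 (inject)
  1. router=(1,3) cycle=4 dir=W
  2. router=(0,3) cycle=7 dir=W
  3. router=(0,2) cycle=10 dir=S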